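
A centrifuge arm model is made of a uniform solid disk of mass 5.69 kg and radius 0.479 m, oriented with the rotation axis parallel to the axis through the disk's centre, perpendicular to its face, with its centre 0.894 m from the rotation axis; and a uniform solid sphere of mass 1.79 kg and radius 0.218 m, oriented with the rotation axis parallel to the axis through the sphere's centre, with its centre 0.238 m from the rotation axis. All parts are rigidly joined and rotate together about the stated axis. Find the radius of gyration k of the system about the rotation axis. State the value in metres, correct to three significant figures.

Solid disk: I_cm = (1/2)MR² = (1/2)(5.69)(0.479)² = 0.65276 kg m^2; centre at d = 0.894 m, so I = I_cm + Md² gives I = 0.65276 + (5.69)(0.894)² = 5.2004 kg m^2.
Solid sphere: I_cm = (2/5)MR² = (2/5)(1.79)(0.218)² = 0.034027 kg m^2; centre at d = 0.238 m, so I = I_cm + Md² gives I = 0.034027 + (1.79)(0.238)² = 0.13542 kg m^2.
Total I = 5.3358 kg m^2; total mass M = 7.48 kg.
k = √(I/M) = √(5.3358/7.48) = 0.8446 m.

0.845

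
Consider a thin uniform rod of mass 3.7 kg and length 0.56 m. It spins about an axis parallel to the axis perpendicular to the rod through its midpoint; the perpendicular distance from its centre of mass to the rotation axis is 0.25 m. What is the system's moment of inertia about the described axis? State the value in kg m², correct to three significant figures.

I_cm = (1/12)ML² = (1/12)(3.7)(0.56)² = 0.096693 kg m²; centre at d = 0.25 m, so I = I_cm + Md² gives I = 0.096693 + (3.7)(0.25)² = 0.32794 kg m².

0.328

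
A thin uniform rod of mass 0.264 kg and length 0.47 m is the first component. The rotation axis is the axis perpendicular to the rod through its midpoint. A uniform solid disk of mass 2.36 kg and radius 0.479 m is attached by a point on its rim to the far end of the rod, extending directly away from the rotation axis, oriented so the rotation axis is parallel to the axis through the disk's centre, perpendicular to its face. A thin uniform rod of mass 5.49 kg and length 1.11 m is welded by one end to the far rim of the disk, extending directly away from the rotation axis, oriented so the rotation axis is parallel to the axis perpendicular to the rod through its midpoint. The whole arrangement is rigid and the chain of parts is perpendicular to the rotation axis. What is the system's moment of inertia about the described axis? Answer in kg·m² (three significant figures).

18.8

Thin rod: I_cm = (1/12)ML² = (1/12)(0.264)(0.47)² = 0.0048598 kg·m²; axis through the centre, so I = 0.0048598 kg·m².
Solid disk: I_cm = (1/2)MR² = (1/2)(2.36)(0.479)² = 0.27074 kg·m²; centre at d = 0.235 + 0.479 = 0.714 m, so the parallel axis theorem gives I = 0.27074 + (2.36)(0.714)² = 1.4739 kg·m².
Thin rod: I_cm = (1/12)ML² = (1/12)(5.49)(1.11)² = 0.56369 kg·m²; centre at d = 0.235 + 0.479 + 0.479 + 0.555 = 1.748 m, so the parallel axis theorem gives I = 0.56369 + (5.49)(1.748)² = 17.338 kg·m².
Total I = 0.0048598 + 1.4739 + 17.338 = 18.817 kg·m².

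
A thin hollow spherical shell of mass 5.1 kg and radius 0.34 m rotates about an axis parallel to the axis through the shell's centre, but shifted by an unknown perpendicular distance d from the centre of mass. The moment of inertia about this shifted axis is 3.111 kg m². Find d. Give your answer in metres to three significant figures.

About the centre-of-mass axis, I_cm = (2/3)MR² = (2/3)(5.1)(0.34)² = 0.39304 kg m².
Parallel axis theorem: I = I_cm + Md², so Md² = 3.111 − 0.39304 = 2.718 kg m².
d = √(2.718 / 5.1) = 0.73002 m.

0.730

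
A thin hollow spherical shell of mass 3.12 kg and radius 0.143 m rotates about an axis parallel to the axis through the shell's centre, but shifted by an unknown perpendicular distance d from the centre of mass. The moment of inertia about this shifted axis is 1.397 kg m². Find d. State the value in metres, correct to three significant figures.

About the centre-of-mass axis, I_cm = (2/3)MR² = (2/3)(3.12)(0.143)² = 0.042534 kg m².
Parallel axis theorem: I = I_cm + Md², so Md² = 1.397 − 0.042534 = 1.3545 kg m².
d = √(1.3545 / 3.12) = 0.65888 m.

0.659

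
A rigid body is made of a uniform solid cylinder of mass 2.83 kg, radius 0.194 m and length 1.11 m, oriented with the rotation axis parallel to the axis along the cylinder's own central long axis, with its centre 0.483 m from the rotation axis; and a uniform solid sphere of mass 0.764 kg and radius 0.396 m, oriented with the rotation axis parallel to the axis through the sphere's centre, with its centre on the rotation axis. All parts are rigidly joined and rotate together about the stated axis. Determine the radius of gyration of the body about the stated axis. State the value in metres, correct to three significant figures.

0.460

Solid cylinder: I_cm = (1/2)MR² = (1/2)(2.83)(0.194)² = 0.053255 kg m^2; centre at d = 0.483 m, so I = I_cm + Md² gives I = 0.053255 + (2.83)(0.483)² = 0.71346 kg m^2.
Solid sphere: I_cm = (2/5)MR² = (2/5)(0.764)(0.396)² = 0.047923 kg m^2; axis through the centre, so I = 0.047923 kg m^2.
Total I = 0.76139 kg m^2; total mass M = 3.594 kg.
k = √(I/M) = √(0.76139/3.594) = 0.46027 m.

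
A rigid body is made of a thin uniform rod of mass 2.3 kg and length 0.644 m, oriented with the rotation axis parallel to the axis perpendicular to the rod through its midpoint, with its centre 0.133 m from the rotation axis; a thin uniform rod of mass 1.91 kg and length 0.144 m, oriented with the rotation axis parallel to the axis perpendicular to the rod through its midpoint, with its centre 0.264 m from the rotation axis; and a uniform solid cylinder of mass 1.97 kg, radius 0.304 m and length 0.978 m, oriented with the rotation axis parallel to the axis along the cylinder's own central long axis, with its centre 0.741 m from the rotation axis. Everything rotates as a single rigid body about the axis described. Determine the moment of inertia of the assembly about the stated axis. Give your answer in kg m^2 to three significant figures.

Thin rod: I_cm = (1/12)ML² = (1/12)(2.3)(0.644)² = 0.079491 kg m^2; centre at d = 0.133 m, so I = I_cm + Md² gives I = 0.079491 + (2.3)(0.133)² = 0.12018 kg m^2.
Thin rod: I_cm = (1/12)ML² = (1/12)(1.91)(0.144)² = 0.0033005 kg m^2; centre at d = 0.264 m, so I = I_cm + Md² gives I = 0.0033005 + (1.91)(0.264)² = 0.13642 kg m^2.
Solid cylinder: I_cm = (1/2)MR² = (1/2)(1.97)(0.304)² = 0.09103 kg m^2; centre at d = 0.741 m, so I = I_cm + Md² gives I = 0.09103 + (1.97)(0.741)² = 1.1727 kg m^2.
Total I = 0.12018 + 0.13642 + 1.1727 = 1.4293 kg m^2.

1.43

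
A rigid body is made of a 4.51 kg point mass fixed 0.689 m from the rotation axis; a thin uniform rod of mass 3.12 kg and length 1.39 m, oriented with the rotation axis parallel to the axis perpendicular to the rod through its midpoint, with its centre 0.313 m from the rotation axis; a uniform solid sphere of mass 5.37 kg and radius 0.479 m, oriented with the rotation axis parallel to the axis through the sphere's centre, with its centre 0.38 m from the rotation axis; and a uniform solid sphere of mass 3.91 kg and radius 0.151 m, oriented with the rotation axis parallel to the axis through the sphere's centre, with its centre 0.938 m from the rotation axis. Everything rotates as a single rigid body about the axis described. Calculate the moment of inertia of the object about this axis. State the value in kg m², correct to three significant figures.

Point mass: I_cm = 0; centre at d = 0.689 m, so I = I_cm + Md² gives I = 0 + (4.51)(0.689)² = 2.141 kg m².
Thin rod: I_cm = (1/12)ML² = (1/12)(3.12)(1.39)² = 0.50235 kg m²; centre at d = 0.313 m, so I = I_cm + Md² gives I = 0.50235 + (3.12)(0.313)² = 0.80801 kg m².
Solid sphere: I_cm = (2/5)MR² = (2/5)(5.37)(0.479)² = 0.49284 kg m²; centre at d = 0.38 m, so I = I_cm + Md² gives I = 0.49284 + (5.37)(0.38)² = 1.2683 kg m².
Solid sphere: I_cm = (2/5)MR² = (2/5)(3.91)(0.151)² = 0.035661 kg m²; centre at d = 0.938 m, so I = I_cm + Md² gives I = 0.035661 + (3.91)(0.938)² = 3.4759 kg m².
Total I = 2.141 + 0.80801 + 1.2683 + 3.4759 = 7.6931 kg m².

7.69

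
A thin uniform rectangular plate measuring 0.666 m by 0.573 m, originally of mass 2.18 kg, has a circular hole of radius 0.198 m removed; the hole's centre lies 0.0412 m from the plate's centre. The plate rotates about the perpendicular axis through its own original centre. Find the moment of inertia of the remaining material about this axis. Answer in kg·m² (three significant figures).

0.125

Unpierced body about its centre: I₀ = (1/12)M(a²+b²) = (1/12)(2.18)[(0.666)² + (0.573)²] = 0.14023 kg·m².
The removed disk has mass m = M·πr²/(ab) = (2.18)·π(0.198)²/(0.666·0.573) = 0.70357 kg (same uniform areal density).
Its moment of inertia about the rotation axis (parallel-axis theorem): I_hole = (1/2)mr² + md² = (1/2)(0.70357)(0.198)² + (0.70357)(0.0412)² = 0.014986 kg·m².
Treating the hole as negative mass, I = I₀ − I_hole = 0.14023 − 0.014986 = 0.12524 kg·m².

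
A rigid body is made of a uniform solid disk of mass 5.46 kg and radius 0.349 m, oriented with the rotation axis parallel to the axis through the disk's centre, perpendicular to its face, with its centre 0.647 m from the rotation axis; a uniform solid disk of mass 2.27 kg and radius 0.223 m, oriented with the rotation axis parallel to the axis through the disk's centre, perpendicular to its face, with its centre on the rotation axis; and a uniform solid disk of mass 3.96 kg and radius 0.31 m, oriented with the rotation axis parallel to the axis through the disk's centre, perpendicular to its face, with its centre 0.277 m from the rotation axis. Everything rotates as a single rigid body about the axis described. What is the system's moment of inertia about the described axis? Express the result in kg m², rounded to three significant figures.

3.17

Solid disk: I_cm = (1/2)MR² = (1/2)(5.46)(0.349)² = 0.33252 kg m²; centre at d = 0.647 m, so the parallel axis theorem gives I = 0.33252 + (5.46)(0.647)² = 2.6181 kg m².
Solid disk: I_cm = (1/2)MR² = (1/2)(2.27)(0.223)² = 0.056442 kg m²; axis through the centre, so I = 0.056442 kg m².
Solid disk: I_cm = (1/2)MR² = (1/2)(3.96)(0.31)² = 0.19028 kg m²; centre at d = 0.277 m, so the parallel axis theorem gives I = 0.19028 + (3.96)(0.277)² = 0.49412 kg m².
Total I = 2.6181 + 0.056442 + 0.49412 = 3.1687 kg m².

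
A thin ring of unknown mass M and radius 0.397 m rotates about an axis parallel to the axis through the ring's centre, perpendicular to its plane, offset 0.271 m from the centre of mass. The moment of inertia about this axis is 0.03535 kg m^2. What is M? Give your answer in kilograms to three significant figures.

0.153

I = I_cm + Md² = MR² + Md² = M·[1·(0.397)² + (0.271)²] = M·0.23105.
So M = 0.03535 / 0.23105 = 0.153 kg.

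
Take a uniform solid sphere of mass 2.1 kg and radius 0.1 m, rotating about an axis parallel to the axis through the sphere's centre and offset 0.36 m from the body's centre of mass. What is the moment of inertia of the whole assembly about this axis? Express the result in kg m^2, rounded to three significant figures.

0.281

I_cm = (2/5)MR² = (2/5)(2.1)(0.1)² = 0.0084 kg m^2; centre at d = 0.36 m, so the parallel axis theorem gives I = 0.0084 + (2.1)(0.36)² = 0.28056 kg m^2.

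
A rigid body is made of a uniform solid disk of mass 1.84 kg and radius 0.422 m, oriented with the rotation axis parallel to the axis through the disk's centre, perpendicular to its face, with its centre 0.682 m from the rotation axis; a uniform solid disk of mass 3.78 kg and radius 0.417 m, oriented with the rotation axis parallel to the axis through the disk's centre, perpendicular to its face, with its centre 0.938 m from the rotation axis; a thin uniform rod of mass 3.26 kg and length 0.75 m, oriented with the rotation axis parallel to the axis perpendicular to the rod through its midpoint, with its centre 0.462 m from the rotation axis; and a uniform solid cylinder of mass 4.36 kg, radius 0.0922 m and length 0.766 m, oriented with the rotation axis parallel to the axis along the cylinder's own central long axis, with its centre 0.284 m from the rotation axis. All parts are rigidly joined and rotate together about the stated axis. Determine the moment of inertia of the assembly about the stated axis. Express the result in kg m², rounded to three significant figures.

Solid disk: I_cm = (1/2)MR² = (1/2)(1.84)(0.422)² = 0.16384 kg m²; centre at d = 0.682 m, so I = I_cm + Md² gives I = 0.16384 + (1.84)(0.682)² = 1.0197 kg m².
Solid disk: I_cm = (1/2)MR² = (1/2)(3.78)(0.417)² = 0.32865 kg m²; centre at d = 0.938 m, so I = I_cm + Md² gives I = 0.32865 + (3.78)(0.938)² = 3.6545 kg m².
Thin rod: I_cm = (1/12)ML² = (1/12)(3.26)(0.75)² = 0.15281 kg m²; centre at d = 0.462 m, so I = I_cm + Md² gives I = 0.15281 + (3.26)(0.462)² = 0.84864 kg m².
Solid cylinder: I_cm = (1/2)MR² = (1/2)(4.36)(0.0922)² = 0.018532 kg m²; centre at d = 0.284 m, so I = I_cm + Md² gives I = 0.018532 + (4.36)(0.284)² = 0.37019 kg m².
Total I = 1.0197 + 3.6545 + 0.84864 + 0.37019 = 5.893 kg m².

5.89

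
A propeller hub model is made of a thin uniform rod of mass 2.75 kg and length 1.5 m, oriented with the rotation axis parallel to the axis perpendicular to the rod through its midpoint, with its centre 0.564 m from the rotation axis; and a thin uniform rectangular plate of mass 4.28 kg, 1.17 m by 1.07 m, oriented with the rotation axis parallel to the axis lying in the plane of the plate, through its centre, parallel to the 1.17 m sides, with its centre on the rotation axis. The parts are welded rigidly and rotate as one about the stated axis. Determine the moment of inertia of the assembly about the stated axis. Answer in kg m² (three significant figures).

Thin rod: I_cm = (1/12)ML² = (1/12)(2.75)(1.5)² = 0.51562 kg m²; centre at d = 0.564 m, so I = I_cm + Md² gives I = 0.51562 + (2.75)(0.564)² = 1.3904 kg m².
Rectangular plate: I_cm = (1/12)Mb² = (1/12)(4.28)(1.07)² = 0.40835 kg m²; axis through the centre, so I = 0.40835 kg m².
Total I = 1.3904 + 0.40835 = 1.7987 kg m².

1.80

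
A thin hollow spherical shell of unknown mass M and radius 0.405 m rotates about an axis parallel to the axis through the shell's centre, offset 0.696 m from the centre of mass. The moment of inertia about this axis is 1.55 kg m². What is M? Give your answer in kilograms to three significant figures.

I = I_cm + Md² = (2/3)MR² + Md² = M·[0.666667·(0.405)² + (0.696)²] = M·0.59377.
So M = 1.55 / 0.59377 = 2.6105 kg.

2.61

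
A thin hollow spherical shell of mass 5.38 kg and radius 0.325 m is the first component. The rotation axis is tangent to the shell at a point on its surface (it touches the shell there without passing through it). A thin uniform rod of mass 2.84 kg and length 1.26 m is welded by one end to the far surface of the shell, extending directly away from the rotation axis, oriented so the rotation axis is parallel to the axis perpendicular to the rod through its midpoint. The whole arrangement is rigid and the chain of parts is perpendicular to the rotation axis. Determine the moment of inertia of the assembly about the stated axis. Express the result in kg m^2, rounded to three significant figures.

5.98

Spherical shell: I_cm = (2/3)MR² = (2/3)(5.38)(0.325)² = 0.37884 kg m^2; centre at d = 0.325 m, so I = I_cm + Md² gives I = 0.37884 + (5.38)(0.325)² = 0.9471 kg m^2.
Thin rod: I_cm = (1/12)ML² = (1/12)(2.84)(1.26)² = 0.37573 kg m^2; centre at d = 0.325 + 0.325 + 0.63 = 1.28 m, so I = I_cm + Md² gives I = 0.37573 + (2.84)(1.28)² = 5.0288 kg m^2.
Total I = 0.9471 + 5.0288 = 5.9759 kg m^2.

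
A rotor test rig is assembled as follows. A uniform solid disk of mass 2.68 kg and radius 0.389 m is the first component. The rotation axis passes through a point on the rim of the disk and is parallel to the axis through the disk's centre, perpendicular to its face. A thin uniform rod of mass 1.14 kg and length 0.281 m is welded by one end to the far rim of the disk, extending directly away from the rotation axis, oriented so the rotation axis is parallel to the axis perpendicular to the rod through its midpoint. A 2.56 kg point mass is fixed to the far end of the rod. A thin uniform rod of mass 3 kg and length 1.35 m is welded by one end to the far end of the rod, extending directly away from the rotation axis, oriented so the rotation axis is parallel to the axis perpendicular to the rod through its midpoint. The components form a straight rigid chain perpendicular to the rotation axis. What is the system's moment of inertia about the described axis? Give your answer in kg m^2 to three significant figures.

Solid disk: I_cm = (1/2)MR² = (1/2)(2.68)(0.389)² = 0.20277 kg m^2; centre at d = 0.389 m, so I = I_cm + Md² gives I = 0.20277 + (2.68)(0.389)² = 0.60831 kg m^2.
Thin rod: I_cm = (1/12)ML² = (1/12)(1.14)(0.281)² = 0.0075013 kg m^2; centre at d = 0.389 + 0.389 + 0.1405 = 0.9185 m, so I = I_cm + Md² gives I = 0.0075013 + (1.14)(0.9185)² = 0.96925 kg m^2.
Point mass: I_cm = 0; centre at d = 0.389 + 0.389 + 0.1405 + 0.1405 = 1.059 m, so I = I_cm + Md² gives I = 0 + (2.56)(1.059)² = 2.871 kg m^2.
Thin rod: I_cm = (1/12)ML² = (1/12)(3)(1.35)² = 0.45563 kg m^2; centre at d = 0.389 + 0.389 + 0.1405 + 0.1405 + 0.675 = 1.734 m, so I = I_cm + Md² gives I = 0.45563 + (3)(1.734)² = 9.4759 kg m^2.
Total I = 0.60831 + 0.96925 + 2.871 + 9.4759 = 13.924 kg m^2.

13.9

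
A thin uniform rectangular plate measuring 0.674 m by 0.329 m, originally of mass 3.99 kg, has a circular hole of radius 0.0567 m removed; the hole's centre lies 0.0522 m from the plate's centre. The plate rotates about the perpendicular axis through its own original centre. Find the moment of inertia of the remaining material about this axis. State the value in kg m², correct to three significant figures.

Unpierced body about its centre: I₀ = (1/12)M(a²+b²) = (1/12)(3.99)[(0.674)² + (0.329)²] = 0.18704 kg m².
The removed disk has mass m = M·πr²/(ab) = (3.99)·π(0.0567)²/(0.674·0.329) = 0.18173 kg (same uniform areal density).
Its moment of inertia about the rotation axis (parallel-axis theorem): I_hole = (1/2)mr² + md² = (1/2)(0.18173)(0.0567)² + (0.18173)(0.0522)² = 0.00078732 kg m².
Treating the hole as negative mass, I = I₀ − I_hole = 0.18704 − 0.00078732 = 0.18625 kg m².

0.186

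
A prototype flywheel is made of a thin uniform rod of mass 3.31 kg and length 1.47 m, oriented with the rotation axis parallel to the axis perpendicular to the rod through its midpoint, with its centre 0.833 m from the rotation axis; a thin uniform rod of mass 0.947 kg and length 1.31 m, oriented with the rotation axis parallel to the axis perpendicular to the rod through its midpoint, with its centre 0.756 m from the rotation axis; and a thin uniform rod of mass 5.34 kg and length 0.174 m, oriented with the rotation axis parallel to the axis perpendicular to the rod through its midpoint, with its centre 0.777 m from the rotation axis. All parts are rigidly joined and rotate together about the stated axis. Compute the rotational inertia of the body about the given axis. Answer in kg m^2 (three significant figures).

Thin rod: I_cm = (1/12)ML² = (1/12)(3.31)(1.47)² = 0.59605 kg m^2; centre at d = 0.833 m, so the parallel axis theorem gives I = 0.59605 + (3.31)(0.833)² = 2.8928 kg m^2.
Thin rod: I_cm = (1/12)ML² = (1/12)(0.947)(1.31)² = 0.13543 kg m^2; centre at d = 0.756 m, so the parallel axis theorem gives I = 0.13543 + (0.947)(0.756)² = 0.67667 kg m^2.
Thin rod: I_cm = (1/12)ML² = (1/12)(5.34)(0.174)² = 0.013473 kg m^2; centre at d = 0.777 m, so the parallel axis theorem gives I = 0.013473 + (5.34)(0.777)² = 3.2374 kg m^2.
Total I = 2.8928 + 0.67667 + 3.2374 = 6.8069 kg m^2.

6.81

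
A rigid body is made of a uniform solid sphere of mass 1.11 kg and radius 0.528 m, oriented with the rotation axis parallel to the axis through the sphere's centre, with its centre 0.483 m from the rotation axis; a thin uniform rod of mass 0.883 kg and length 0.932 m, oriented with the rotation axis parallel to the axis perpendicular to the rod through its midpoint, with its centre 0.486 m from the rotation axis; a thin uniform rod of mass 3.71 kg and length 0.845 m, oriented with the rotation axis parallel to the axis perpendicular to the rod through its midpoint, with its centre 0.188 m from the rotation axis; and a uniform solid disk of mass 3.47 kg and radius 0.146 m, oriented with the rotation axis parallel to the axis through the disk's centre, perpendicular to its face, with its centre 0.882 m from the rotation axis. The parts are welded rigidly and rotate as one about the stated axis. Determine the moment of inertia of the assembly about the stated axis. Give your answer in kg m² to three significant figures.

Solid sphere: I_cm = (2/5)MR² = (2/5)(1.11)(0.528)² = 0.12378 kg m²; centre at d = 0.483 m, so the parallel axis theorem gives I = 0.12378 + (1.11)(0.483)² = 0.38273 kg m².
Thin rod: I_cm = (1/12)ML² = (1/12)(0.883)(0.932)² = 0.063916 kg m²; centre at d = 0.486 m, so the parallel axis theorem gives I = 0.063916 + (0.883)(0.486)² = 0.27248 kg m².
Thin rod: I_cm = (1/12)ML² = (1/12)(3.71)(0.845)² = 0.22075 kg m²; centre at d = 0.188 m, so the parallel axis theorem gives I = 0.22075 + (3.71)(0.188)² = 0.35188 kg m².
Solid disk: I_cm = (1/2)MR² = (1/2)(3.47)(0.146)² = 0.036983 kg m²; centre at d = 0.882 m, so the parallel axis theorem gives I = 0.036983 + (3.47)(0.882)² = 2.7364 kg m².
Total I = 0.38273 + 0.27248 + 0.35188 + 2.7364 = 3.7435 kg m².

3.74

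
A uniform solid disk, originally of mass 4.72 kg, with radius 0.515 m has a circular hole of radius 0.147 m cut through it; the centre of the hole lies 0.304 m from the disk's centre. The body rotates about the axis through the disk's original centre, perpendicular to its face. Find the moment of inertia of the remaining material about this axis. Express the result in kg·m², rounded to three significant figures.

0.586

Unpierced body about its centre: I₀ = (1/2)MR² = (1/2)(4.72)(0.515)² = 0.62593 kg·m².
The removed disk has mass m = M·(r/R)² = (4.72)(0.147/0.515)² = 0.38456 kg (same uniform areal density).
Its moment of inertia about the rotation axis (parallel-axis theorem): I_hole = (1/2)mr² + md² = (1/2)(0.38456)(0.147)² + (0.38456)(0.304)² = 0.039694 kg·m².
Treating the hole as negative mass, I = I₀ − I_hole = 0.62593 − 0.039694 = 0.58624 kg·m².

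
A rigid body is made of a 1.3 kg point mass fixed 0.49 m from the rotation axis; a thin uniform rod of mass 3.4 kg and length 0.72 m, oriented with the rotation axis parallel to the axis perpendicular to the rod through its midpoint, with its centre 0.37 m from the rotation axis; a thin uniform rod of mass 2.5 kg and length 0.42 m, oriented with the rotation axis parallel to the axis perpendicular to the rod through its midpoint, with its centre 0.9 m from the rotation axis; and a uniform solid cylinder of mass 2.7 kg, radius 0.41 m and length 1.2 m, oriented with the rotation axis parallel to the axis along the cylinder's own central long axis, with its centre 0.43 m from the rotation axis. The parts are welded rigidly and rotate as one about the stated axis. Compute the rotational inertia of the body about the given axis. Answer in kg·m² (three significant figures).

Point mass: I_cm = 0; centre at d = 0.49 m, so I = I_cm + Md² gives I = 0 + (1.3)(0.49)² = 0.31213 kg·m².
Thin rod: I_cm = (1/12)ML² = (1/12)(3.4)(0.72)² = 0.14688 kg·m²; centre at d = 0.37 m, so I = I_cm + Md² gives I = 0.14688 + (3.4)(0.37)² = 0.61234 kg·m².
Thin rod: I_cm = (1/12)ML² = (1/12)(2.5)(0.42)² = 0.03675 kg·m²; centre at d = 0.9 m, so I = I_cm + Md² gives I = 0.03675 + (2.5)(0.9)² = 2.0618 kg·m².
Solid cylinder: I_cm = (1/2)MR² = (1/2)(2.7)(0.41)² = 0.22693 kg·m²; centre at d = 0.43 m, so I = I_cm + Md² gives I = 0.22693 + (2.7)(0.43)² = 0.72616 kg·m².
Total I = 0.31213 + 0.61234 + 2.0618 + 0.72616 = 3.7124 kg·m².

3.71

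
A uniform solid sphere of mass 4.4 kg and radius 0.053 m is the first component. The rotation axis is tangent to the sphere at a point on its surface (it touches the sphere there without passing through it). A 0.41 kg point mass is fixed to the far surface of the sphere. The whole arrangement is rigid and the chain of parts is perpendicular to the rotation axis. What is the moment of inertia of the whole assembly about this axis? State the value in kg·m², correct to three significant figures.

Solid sphere: I_cm = (2/5)MR² = (2/5)(4.4)(0.053)² = 0.0049438 kg·m²; centre at d = 0.053 m, so I = I_cm + Md² gives I = 0.0049438 + (4.4)(0.053)² = 0.017303 kg·m².
Point mass: I_cm = 0; centre at d = 0.053 + 0.053 = 0.106 m, so I = I_cm + Md² gives I = 0 + (0.41)(0.106)² = 0.0046068 kg·m².
Total I = 0.017303 + 0.0046068 = 0.02191 kg·m².

0.0219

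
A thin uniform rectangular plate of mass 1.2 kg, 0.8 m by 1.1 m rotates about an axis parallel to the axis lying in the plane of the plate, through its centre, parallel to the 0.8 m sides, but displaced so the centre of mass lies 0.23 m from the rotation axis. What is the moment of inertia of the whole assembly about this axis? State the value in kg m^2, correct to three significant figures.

I_cm = (1/12)Mb² = (1/12)(1.2)(1.1)² = 0.121 kg m^2; centre at d = 0.23 m, so I = I_cm + Md² gives I = 0.121 + (1.2)(0.23)² = 0.18448 kg m^2.

0.184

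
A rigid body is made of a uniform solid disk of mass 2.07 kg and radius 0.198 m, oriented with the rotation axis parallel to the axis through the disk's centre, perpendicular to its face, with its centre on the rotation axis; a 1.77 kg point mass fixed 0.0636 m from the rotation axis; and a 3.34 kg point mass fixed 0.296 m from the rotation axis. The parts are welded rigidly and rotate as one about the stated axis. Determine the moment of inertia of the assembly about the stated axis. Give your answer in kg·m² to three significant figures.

Solid disk: I_cm = (1/2)MR² = (1/2)(2.07)(0.198)² = 0.040576 kg·m²; axis through the centre, so I = 0.040576 kg·m².
Point mass: I_cm = 0; centre at d = 0.0636 m, so I = I_cm + Md² gives I = 0 + (1.77)(0.0636)² = 0.0071596 kg·m².
Point mass: I_cm = 0; centre at d = 0.296 m, so I = I_cm + Md² gives I = 0 + (3.34)(0.296)² = 0.29264 kg·m².
Total I = 0.040576 + 0.0071596 + 0.29264 = 0.34037 kg·m².

0.340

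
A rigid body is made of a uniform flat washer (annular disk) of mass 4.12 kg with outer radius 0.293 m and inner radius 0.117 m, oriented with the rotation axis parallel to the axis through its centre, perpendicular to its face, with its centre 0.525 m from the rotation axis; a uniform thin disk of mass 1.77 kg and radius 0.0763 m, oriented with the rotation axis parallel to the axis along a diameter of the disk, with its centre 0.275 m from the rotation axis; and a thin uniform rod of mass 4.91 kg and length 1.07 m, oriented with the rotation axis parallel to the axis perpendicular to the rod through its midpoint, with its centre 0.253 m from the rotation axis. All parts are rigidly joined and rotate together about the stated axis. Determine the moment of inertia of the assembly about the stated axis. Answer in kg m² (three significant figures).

2.26

Annular disk: I_cm = (1/2)M(R²+r²) = (1/2)(4.12)[(0.293)² + (0.117)²] = 0.20505 kg m²; centre at d = 0.525 m, so I = I_cm + Md² gives I = 0.20505 + (4.12)(0.525)² = 1.3406 kg m².
Thin disk: I_cm = (1/4)MR² = (1/4)(1.77)(0.0763)² = 0.0025761 kg m²; centre at d = 0.275 m, so I = I_cm + Md² gives I = 0.0025761 + (1.77)(0.275)² = 0.13643 kg m².
Thin rod: I_cm = (1/12)ML² = (1/12)(4.91)(1.07)² = 0.46845 kg m²; centre at d = 0.253 m, so I = I_cm + Md² gives I = 0.46845 + (4.91)(0.253)² = 0.78274 kg m².
Total I = 1.3406 + 0.13643 + 0.78274 = 2.2598 kg m².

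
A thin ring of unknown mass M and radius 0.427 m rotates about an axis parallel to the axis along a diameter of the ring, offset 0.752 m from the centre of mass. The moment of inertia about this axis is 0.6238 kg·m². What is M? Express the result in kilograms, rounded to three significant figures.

I = I_cm + Md² = (1/2)MR² + Md² = M·[0.5·(0.427)² + (0.752)²] = M·0.65667.
So M = 0.6238 / 0.65667 = 0.94995 kg.

0.950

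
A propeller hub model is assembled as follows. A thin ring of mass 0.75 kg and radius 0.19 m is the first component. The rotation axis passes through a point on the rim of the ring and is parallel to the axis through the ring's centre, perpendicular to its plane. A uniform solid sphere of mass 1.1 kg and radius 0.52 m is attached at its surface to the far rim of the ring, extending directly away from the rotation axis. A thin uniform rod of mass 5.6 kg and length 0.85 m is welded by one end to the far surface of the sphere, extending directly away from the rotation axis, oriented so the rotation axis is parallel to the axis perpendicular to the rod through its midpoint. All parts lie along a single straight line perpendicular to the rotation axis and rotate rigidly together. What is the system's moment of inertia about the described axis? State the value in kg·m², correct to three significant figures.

20.5

Thin ring: I_cm = MR² = (0.75)(0.19)² = 0.027075 kg·m²; centre at d = 0.19 m, so the parallel axis theorem gives I = 0.027075 + (0.75)(0.19)² = 0.05415 kg·m².
Solid sphere: I_cm = (2/5)MR² = (2/5)(1.1)(0.52)² = 0.11898 kg·m²; centre at d = 0.19 + 0.19 + 0.52 = 0.9 m, so the parallel axis theorem gives I = 0.11898 + (1.1)(0.9)² = 1.01 kg·m².
Thin rod: I_cm = (1/12)ML² = (1/12)(5.6)(0.85)² = 0.33717 kg·m²; centre at d = 0.19 + 0.19 + 0.52 + 0.52 + 0.425 = 1.845 m, so the parallel axis theorem gives I = 0.33717 + (5.6)(1.845)² = 19.4 kg·m².
Total I = 0.05415 + 1.01 + 19.4 = 20.464 kg·m².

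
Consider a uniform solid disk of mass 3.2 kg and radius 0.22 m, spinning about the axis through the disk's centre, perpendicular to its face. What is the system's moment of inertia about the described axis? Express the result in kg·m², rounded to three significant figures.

I_cm = (1/2)MR² = (1/2)(3.2)(0.22)² = 0.07744 kg·m²; axis through the centre, so I = 0.07744 kg·m².

0.0774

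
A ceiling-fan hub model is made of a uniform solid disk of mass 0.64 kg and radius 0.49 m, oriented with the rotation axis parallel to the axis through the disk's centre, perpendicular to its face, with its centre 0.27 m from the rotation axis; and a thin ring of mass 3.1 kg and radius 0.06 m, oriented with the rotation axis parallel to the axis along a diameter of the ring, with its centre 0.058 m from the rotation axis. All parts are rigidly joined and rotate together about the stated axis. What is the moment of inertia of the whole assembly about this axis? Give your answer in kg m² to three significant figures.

Solid disk: I_cm = (1/2)MR² = (1/2)(0.64)(0.49)² = 0.076832 kg m²; centre at d = 0.27 m, so I = I_cm + Md² gives I = 0.076832 + (0.64)(0.27)² = 0.12349 kg m².
Thin ring: I_cm = (1/2)MR² = (1/2)(3.1)(0.06)² = 0.00558 kg m²; centre at d = 0.058 m, so I = I_cm + Md² gives I = 0.00558 + (3.1)(0.058)² = 0.016008 kg m².
Total I = 0.12349 + 0.016008 = 0.1395 kg m².

0.139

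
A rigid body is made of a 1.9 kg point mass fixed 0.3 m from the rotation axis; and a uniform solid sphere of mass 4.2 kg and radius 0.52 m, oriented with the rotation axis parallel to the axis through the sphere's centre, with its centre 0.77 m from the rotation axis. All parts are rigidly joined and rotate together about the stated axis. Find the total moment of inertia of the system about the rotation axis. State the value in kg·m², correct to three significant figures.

Point mass: I_cm = 0; centre at d = 0.3 m, so the parallel axis theorem gives I = 0 + (1.9)(0.3)² = 0.171 kg·m².
Solid sphere: I_cm = (2/5)MR² = (2/5)(4.2)(0.52)² = 0.45427 kg·m²; centre at d = 0.77 m, so the parallel axis theorem gives I = 0.45427 + (4.2)(0.77)² = 2.9445 kg·m².
Total I = 0.171 + 2.9445 = 3.1155 kg·m².

3.12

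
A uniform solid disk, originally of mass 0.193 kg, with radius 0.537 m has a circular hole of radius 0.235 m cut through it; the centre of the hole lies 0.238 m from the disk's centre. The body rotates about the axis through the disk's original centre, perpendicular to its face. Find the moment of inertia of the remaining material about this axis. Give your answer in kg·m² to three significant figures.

0.0247

Unpierced body about its centre: I₀ = (1/2)MR² = (1/2)(0.193)(0.537)² = 0.027828 kg·m².
The removed disk has mass m = M·(r/R)² = (0.193)(0.235/0.537)² = 0.036961 kg (same uniform areal density).
Its moment of inertia about the rotation axis (parallel-axis theorem): I_hole = (1/2)mr² + md² = (1/2)(0.036961)(0.235)² + (0.036961)(0.238)² = 0.0031142 kg·m².
Treating the hole as negative mass, I = I₀ − I_hole = 0.027828 − 0.0031142 = 0.024713 kg·m².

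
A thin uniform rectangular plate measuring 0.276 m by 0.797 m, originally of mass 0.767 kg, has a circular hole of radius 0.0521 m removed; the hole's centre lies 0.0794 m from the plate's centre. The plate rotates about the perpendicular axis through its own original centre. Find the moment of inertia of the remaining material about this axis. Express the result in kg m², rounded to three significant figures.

0.0452

Unpierced body about its centre: I₀ = (1/12)M(a²+b²) = (1/12)(0.767)[(0.276)² + (0.797)²] = 0.045469 kg m².
The removed disk has mass m = M·πr²/(ab) = (0.767)·π(0.0521)²/(0.276·0.797) = 0.029734 kg (same uniform areal density).
Its moment of inertia about the rotation axis (parallel-axis theorem): I_hole = (1/2)mr² + md² = (1/2)(0.029734)(0.0521)² + (0.029734)(0.0794)² = 0.00022781 kg m².
Treating the hole as negative mass, I = I₀ − I_hole = 0.045469 − 0.00022781 = 0.045242 kg m².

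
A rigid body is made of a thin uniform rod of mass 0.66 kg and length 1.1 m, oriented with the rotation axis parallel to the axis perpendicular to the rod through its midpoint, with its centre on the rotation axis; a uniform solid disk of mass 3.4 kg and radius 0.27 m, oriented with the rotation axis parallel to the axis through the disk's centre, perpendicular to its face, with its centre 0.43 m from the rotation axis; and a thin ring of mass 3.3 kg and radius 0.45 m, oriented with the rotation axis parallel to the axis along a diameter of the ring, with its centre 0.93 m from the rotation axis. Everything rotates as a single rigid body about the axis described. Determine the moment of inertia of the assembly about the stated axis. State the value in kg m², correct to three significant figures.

Thin rod: I_cm = (1/12)ML² = (1/12)(0.66)(1.1)² = 0.06655 kg m²; axis through the centre, so I = 0.06655 kg m².
Solid disk: I_cm = (1/2)MR² = (1/2)(3.4)(0.27)² = 0.12393 kg m²; centre at d = 0.43 m, so the parallel axis theorem gives I = 0.12393 + (3.4)(0.43)² = 0.75259 kg m².
Thin ring: I_cm = (1/2)MR² = (1/2)(3.3)(0.45)² = 0.33413 kg m²; centre at d = 0.93 m, so the parallel axis theorem gives I = 0.33413 + (3.3)(0.93)² = 3.1883 kg m².
Total I = 0.06655 + 0.75259 + 3.1883 = 4.0074 kg m².

4.01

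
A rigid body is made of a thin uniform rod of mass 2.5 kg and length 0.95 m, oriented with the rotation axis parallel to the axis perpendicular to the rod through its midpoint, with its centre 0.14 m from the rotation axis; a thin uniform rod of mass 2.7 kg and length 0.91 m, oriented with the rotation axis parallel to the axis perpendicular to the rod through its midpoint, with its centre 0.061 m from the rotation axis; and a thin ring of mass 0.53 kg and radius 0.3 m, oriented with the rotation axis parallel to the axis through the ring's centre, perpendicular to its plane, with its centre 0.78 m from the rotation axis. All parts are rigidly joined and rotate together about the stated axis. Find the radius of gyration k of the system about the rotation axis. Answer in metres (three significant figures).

Thin rod: I_cm = (1/12)ML² = (1/12)(2.5)(0.95)² = 0.18802 kg m²; centre at d = 0.14 m, so I = I_cm + Md² gives I = 0.18802 + (2.5)(0.14)² = 0.23702 kg m².
Thin rod: I_cm = (1/12)ML² = (1/12)(2.7)(0.91)² = 0.18632 kg m²; centre at d = 0.061 m, so I = I_cm + Md² gives I = 0.18632 + (2.7)(0.061)² = 0.19637 kg m².
Thin ring: I_cm = MR² = (0.53)(0.3)² = 0.0477 kg m²; centre at d = 0.78 m, so I = I_cm + Md² gives I = 0.0477 + (0.53)(0.78)² = 0.37015 kg m².
Total I = 0.80354 kg m²; total mass M = 5.73 kg.
k = √(I/M) = √(0.80354/5.73) = 0.37448 m.

0.374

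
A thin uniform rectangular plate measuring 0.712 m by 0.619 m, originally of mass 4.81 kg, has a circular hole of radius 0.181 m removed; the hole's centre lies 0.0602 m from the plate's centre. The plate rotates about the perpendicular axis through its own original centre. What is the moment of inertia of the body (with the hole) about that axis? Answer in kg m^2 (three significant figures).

Unpierced body about its centre: I₀ = (1/12)M(a²+b²) = (1/12)(4.81)[(0.712)² + (0.619)²] = 0.35678 kg m^2.
The removed disk has mass m = M·πr²/(ab) = (4.81)·π(0.181)²/(0.712·0.619) = 1.1233 kg (same uniform areal density).
Its moment of inertia about the rotation axis (parallel-axis theorem): I_hole = (1/2)mr² + md² = (1/2)(1.1233)(0.181)² + (1.1233)(0.0602)² = 0.02247 kg m^2.
Treating the hole as negative mass, I = I₀ − I_hole = 0.35678 − 0.02247 = 0.33431 kg m^2.

0.334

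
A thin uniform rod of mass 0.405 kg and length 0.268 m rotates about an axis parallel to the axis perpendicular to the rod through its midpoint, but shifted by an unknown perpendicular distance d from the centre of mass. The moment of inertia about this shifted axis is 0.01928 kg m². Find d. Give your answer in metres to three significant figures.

About the centre-of-mass axis, I_cm = (1/12)ML² = (1/12)(0.405)(0.268)² = 0.0024241 kg m².
Parallel axis theorem: I = I_cm + Md², so Md² = 0.01928 − 0.0024241 = 0.016856 kg m².
d = √(0.016856 / 0.405) = 0.20401 m.

0.204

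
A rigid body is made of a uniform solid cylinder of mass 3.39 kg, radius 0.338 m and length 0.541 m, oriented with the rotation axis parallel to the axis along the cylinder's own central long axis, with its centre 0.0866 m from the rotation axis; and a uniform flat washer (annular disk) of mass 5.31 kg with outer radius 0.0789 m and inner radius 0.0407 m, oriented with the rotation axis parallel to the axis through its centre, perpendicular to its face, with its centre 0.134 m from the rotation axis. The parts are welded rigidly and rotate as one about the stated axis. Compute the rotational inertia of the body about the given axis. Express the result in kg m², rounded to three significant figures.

0.335

Solid cylinder: I_cm = (1/2)MR² = (1/2)(3.39)(0.338)² = 0.19364 kg m²; centre at d = 0.0866 m, so the parallel axis theorem gives I = 0.19364 + (3.39)(0.0866)² = 0.21907 kg m².
Annular disk: I_cm = (1/2)M(R²+r²) = (1/2)(5.31)[(0.0789)² + (0.0407)²] = 0.020926 kg m²; centre at d = 0.134 m, so the parallel axis theorem gives I = 0.020926 + (5.31)(0.134)² = 0.11627 kg m².
Total I = 0.21907 + 0.11627 = 0.33534 kg m².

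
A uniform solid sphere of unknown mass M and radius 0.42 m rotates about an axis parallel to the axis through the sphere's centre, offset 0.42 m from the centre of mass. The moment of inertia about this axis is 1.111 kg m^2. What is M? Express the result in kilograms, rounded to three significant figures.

4.50

I = I_cm + Md² = (2/5)MR² + Md² = M·[0.4·(0.42)² + (0.42)²] = M·0.24696.
So M = 1.111 / 0.24696 = 4.4987 kg.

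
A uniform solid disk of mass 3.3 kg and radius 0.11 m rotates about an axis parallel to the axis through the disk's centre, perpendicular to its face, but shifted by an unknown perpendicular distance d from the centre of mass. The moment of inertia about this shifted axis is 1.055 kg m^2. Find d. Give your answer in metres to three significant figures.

About the centre-of-mass axis, I_cm = (1/2)MR² = (1/2)(3.3)(0.11)² = 0.019965 kg m^2.
Parallel axis theorem: I = I_cm + Md², so Md² = 1.055 − 0.019965 = 1.035 kg m^2.
d = √(1.035 / 3.3) = 0.56004 m.

0.560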